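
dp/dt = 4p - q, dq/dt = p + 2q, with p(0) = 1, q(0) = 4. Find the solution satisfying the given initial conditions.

Coefficient matrix A = [[4, -1], [1, 2]].
Characteristic polynomial det(A - λI) = λ^2 - 6λ + 9 = 0.
Single eigenvalue λ = 3 with algebraic multiplicity 2.
Eigenvector v = (1,1); generalized eigenvector w with (A-λI)w=v is (-2,-3).
General solution: e^(3t)[C_1·v + C_2·(t·v + w)].
Applying p(0)=1, q(0)=4 gives C_1=-5, C_2=-3.

p(t) = -3te^(3t) + e^(3t), q(t) = -3te^(3t) + 4e^(3t)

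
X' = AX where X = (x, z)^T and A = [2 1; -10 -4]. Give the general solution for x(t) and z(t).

Coefficient matrix A = [[2, 1], [-10, -4]].
Characteristic polynomial det(A - λI) = λ^2 + 2λ + 2 = 0.
Eigenvalues λ = -1 ± i (complex conjugate pair).
For λ=-1+i: an eigenvector is (0,-1) - i(-1,3) = (0 + i, -1 - 3i).
A real fundamental pair from Re and Im of e^((-1+i)t)v: X_1 = e^(-t)(cos(t)·(0,-1) + sin(t)·(-1,3)), X_2 = e^(-t)(sin(t)·(0,-1) - cos(t)·(-1,3)).
General solution: C_1X_1 + C_2X_2.

x(t) = -C_1e^(-t)sin(t) + C_2e^(-t)cos(t), z(t) = 3C_1e^(-t)sin(t) - C_1e^(-t)cos(t) - C_2e^(-t)sin(t) - 3C_2e^(-t)cos(t)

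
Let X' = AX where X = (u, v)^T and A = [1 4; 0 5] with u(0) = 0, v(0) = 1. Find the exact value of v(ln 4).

1024

A = [[1,4],[0,5]]; eigenvalues λ = 1, 5.
Eigenvectors: (1,0) for λ=1, (-1,-1) for λ=5.
From the initial condition, c_1 = -1, c_2 = -1.
v(ln 4) = (-1)(4^1)(0) + (-1)(4^5)(-1) = 1024.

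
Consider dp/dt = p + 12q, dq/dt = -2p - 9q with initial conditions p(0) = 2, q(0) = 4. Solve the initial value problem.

Coefficient matrix A = [[1, 12], [-2, -9]].
Characteristic polynomial det(A - λI) = λ^2 + 8λ + 15 = 0.
Eigenvalues λ = -5, -3.
For λ=-5: (A-λI) row 1 is [6, 12], so an eigenvector is (-2, 1).
For λ=-3: (A-λI) row 1 is [4, 12], so an eigenvector is (-3, 1).
General solution: c_1e^(-5t)(-2,1) + c_2e^(-3t)(-3,1).
Applying p(0)=2, q(0)=4 gives c_1=14, c_2=-10.

p(t) = 30e^(-3t) - 28e^(-5t), q(t) = -10e^(-3t) + 14e^(-5t)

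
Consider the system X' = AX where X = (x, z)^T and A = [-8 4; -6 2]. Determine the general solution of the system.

x(t) = K_1e^(-4t) + 2K_2e^(-2t), z(t) = K_1e^(-4t) + 3K_2e^(-2t)

Coefficient matrix A = [[-8, 4], [-6, 2]].
Characteristic polynomial det(A - λI) = λ^2 + 6λ + 8 = 0.
Eigenvalues λ = -4, -2.
For λ=-4: (A-λI) row 1 is [-4, 4], so an eigenvector is (1, 1).
For λ=-2: (A-λI) row 1 is [-6, 4], so an eigenvector is (2, 3).
General solution: K_1e^(-4t)(1,1) + K_2e^(-2t)(2,3).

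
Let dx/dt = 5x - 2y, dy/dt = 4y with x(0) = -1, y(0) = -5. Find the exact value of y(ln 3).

A = [[5,-2],[0,4]]; eigenvalues λ = 5, 4.
Eigenvectors: (1,0) for λ=5, (-2,-1) for λ=4.
From the initial condition, c_1 = 9, c_2 = 5.
y(ln 3) = (9)(3^5)(0) + (5)(3^4)(-1) = -405.

-405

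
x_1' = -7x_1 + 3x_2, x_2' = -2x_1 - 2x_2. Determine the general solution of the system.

Coefficient matrix A = [[-7, 3], [-2, -2]].
Characteristic polynomial det(A - λI) = λ^2 + 9λ + 20 = 0.
Eigenvalues λ = -4, -5.
For λ=-4: (A-λI) row 1 is [-3, 3], so an eigenvector is (1, 1).
For λ=-5: (A-λI) row 1 is [-2, 3], so an eigenvector is (3, 2).
General solution: C_1e^(-4t)(1,1) + C_2e^(-5t)(3,2).

x_1(t) = C_1e^(-4t) + 3C_2e^(-5t), x_2(t) = C_1e^(-4t) + 2C_2e^(-5t)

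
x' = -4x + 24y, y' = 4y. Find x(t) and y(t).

Coefficient matrix A = [[-4, 24], [0, 4]].
Characteristic polynomial det(A - λI) = λ^2 - 16 = 0.
Eigenvalues λ = -4, 4.
For λ=-4: (A-λI) row 1 is [0, 24], so an eigenvector is (-1, 0).
For λ=4: (A-λI) row 1 is [-8, 24], so an eigenvector is (3, 1).
General solution: K_1e^(-4t)(-1,0) + K_2e^(4t)(3,1).

x(t) = -K_1e^(-4t) + 3K_2e^(4t), y(t) = K_2e^(4t)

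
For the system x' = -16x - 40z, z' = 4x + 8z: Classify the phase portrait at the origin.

stable spiral

A = [[-16,-40],[4,8]]; det(A-λI) = λ^2 + 8λ + 32.
λ = -4 ± 4i: negative real part.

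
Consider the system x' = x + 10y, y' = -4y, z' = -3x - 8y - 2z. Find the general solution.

Coefficient matrix A = [[1, 10, 0], [0, -4, 0], [-3, -8, -2]].
det(A - λI) = 0 gives eigenvalues λ = -2, -4, 1.
For λ=-2: eigenvector (0,0,1).
For λ=-4: eigenvector (-2,1,1).
For λ=1: eigenvector (-1,0,1).
General solution: C_1e^(-2t)(0,0,1) + C_2e^(-4t)(-2,1,1) + C_3e^(t)(-1,0,1).

x(t) = -2C_2e^(-4t) - C_3e^(t), y(t) = C_2e^(-4t), z(t) = C_1e^(-2t) + C_2e^(-4t) + C_3e^(t)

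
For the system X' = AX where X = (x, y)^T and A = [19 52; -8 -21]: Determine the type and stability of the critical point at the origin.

A = [[19,52],[-8,-21]]; det(A-λI) = λ^2 + 2λ + 17.
λ = -1 ± 4i: negative real part.

stable spiral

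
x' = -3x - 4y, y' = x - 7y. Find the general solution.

x(t) = 2C_1e^(-5t) + 2C_2te^(-5t) + C_2e^(-5t), y(t) = C_1e^(-5t) + C_2te^(-5t)

Coefficient matrix A = [[-3, -4], [1, -7]].
Characteristic polynomial det(A - λI) = λ^2 + 10λ + 25 = 0.
Single eigenvalue λ = -5 with algebraic multiplicity 2.
Eigenvector v = (2,1); generalized eigenvector w with (A-λI)w=v is (1,0).
General solution: e^(-5t)[C_1·v + C_2·(t·v + w)].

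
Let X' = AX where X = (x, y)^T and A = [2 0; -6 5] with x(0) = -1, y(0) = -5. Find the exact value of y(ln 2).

-104

A = [[2,0],[-6,5]]; eigenvalues λ = 5, 2.
Eigenvectors: (0,-1) for λ=5, (1,2) for λ=2.
From the initial condition, c_1 = 3, c_2 = -1.
y(ln 2) = (3)(2^5)(-1) + (-1)(2^2)(2) = -104.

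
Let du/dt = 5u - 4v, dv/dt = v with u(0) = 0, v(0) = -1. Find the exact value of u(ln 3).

A = [[5,-4],[0,1]]; eigenvalues λ = 5, 1.
Eigenvectors: (-1,0) for λ=5, (1,1) for λ=1.
From the initial condition, c_1 = -1, c_2 = -1.
u(ln 3) = (-1)(3^5)(-1) + (-1)(3^1)(1) = 240.

240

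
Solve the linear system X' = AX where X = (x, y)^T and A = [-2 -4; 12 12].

x(t) = 2K_1e^(4t) + K_2e^(6t), y(t) = -3K_1e^(4t) - 2K_2e^(6t)

Coefficient matrix A = [[-2, -4], [12, 12]].
Characteristic polynomial det(A - λI) = λ^2 - 10λ + 24 = 0.
Eigenvalues λ = 4, 6.
For λ=4: (A-λI) row 1 is [-6, -4], so an eigenvector is (2, -3).
For λ=6: (A-λI) row 1 is [-8, -4], so an eigenvector is (1, -2).
General solution: K_1e^(4t)(2,-3) + K_2e^(6t)(1,-2).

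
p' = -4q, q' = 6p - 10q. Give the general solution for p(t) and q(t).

p(t) = -K_1e^(-4t) + 2K_2e^(-6t), q(t) = -K_1e^(-4t) + 3K_2e^(-6t)

Coefficient matrix A = [[0, -4], [6, -10]].
Characteristic polynomial det(A - λI) = λ^2 + 10λ + 24 = 0.
Eigenvalues λ = -4, -6.
For λ=-4: (A-λI) row 1 is [4, -4], so an eigenvector is (-1, -1).
For λ=-6: (A-λI) row 1 is [6, -4], so an eigenvector is (2, 3).
General solution: K_1e^(-4t)(-1,-1) + K_2e^(-6t)(2,3).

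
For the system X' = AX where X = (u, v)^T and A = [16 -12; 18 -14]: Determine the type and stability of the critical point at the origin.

A = [[16,-12],[18,-14]]; det(A-λI) = λ^2 - 2λ - 8.
λ = 4, -2: opposite signs.

saddle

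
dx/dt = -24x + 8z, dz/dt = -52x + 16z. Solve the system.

Coefficient matrix A = [[-24, 8], [-52, 16]].
Characteristic polynomial det(A - λI) = λ^2 + 8λ + 32 = 0.
Eigenvalues λ = -4 ± 4i (complex conjugate pair).
For λ=-4+4i: an eigenvector is (-1,-3) - i(-1,-2) = (-1 + i, -3 + 2i).
A real fundamental pair from Re and Im of e^((-4+4i)t)v: X_1 = e^(-4t)(cos(4t)·(-1,-3) + sin(4t)·(-1,-2)), X_2 = e^(-4t)(sin(4t)·(-1,-3) - cos(4t)·(-1,-2)).
General solution: K_1X_1 + K_2X_2.

x(t) = -K_1e^(-4t)sin(4t) - K_1e^(-4t)cos(4t) - K_2e^(-4t)sin(4t) + K_2e^(-4t)cos(4t), z(t) = -2K_1e^(-4t)sin(4t) - 3K_1e^(-4t)cos(4t) - 3K_2e^(-4t)sin(4t) + 2K_2e^(-4t)cos(4t)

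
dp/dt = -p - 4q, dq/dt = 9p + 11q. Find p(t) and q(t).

p(t) = -2K_1e^(5t) - 2K_2te^(5t) - K_2e^(5t), q(t) = 3K_1e^(5t) + 3K_2te^(5t) + 2K_2e^(5t)

Coefficient matrix A = [[-1, -4], [9, 11]].
Characteristic polynomial det(A - λI) = λ^2 - 10λ + 25 = 0.
Single eigenvalue λ = 5 with algebraic multiplicity 2.
Eigenvector v = (-2,3); generalized eigenvector w with (A-λI)w=v is (-1,2).
General solution: e^(5t)[K_1·v + K_2·(t·v + w)].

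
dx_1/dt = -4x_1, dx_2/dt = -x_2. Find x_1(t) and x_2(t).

x_1(t) = -c_2e^(-4t), x_2(t) = c_1e^(-t)

Coefficient matrix A = [[-4, 0], [0, -1]].
Characteristic polynomial det(A - λI) = λ^2 + 5λ + 4 = 0.
Eigenvalues λ = -1, -4.
For λ=-1: (A-λI) row 1 is [-3, 0], so an eigenvector is (0, 1).
For λ=-4: (A-λI) row 2 is [0, 3], so an eigenvector is (-1, 0).
General solution: c_1e^(-t)(0,1) + c_2e^(-4t)(-1,0).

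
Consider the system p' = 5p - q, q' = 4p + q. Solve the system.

Coefficient matrix A = [[5, -1], [4, 1]].
Characteristic polynomial det(A - λI) = λ^2 - 6λ + 9 = 0.
Single eigenvalue λ = 3 with algebraic multiplicity 2.
Eigenvector v = (-1,-2); generalized eigenvector w with (A-λI)w=v is (1,3).
General solution: e^(3t)[C_1·v + C_2·(t·v + w)].

p(t) = -C_1e^(3t) - C_2te^(3t) + C_2e^(3t), q(t) = -2C_1e^(3t) - 2C_2te^(3t) + 3C_2e^(3t)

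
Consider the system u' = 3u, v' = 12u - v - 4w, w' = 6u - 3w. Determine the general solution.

Coefficient matrix A = [[3, 0, 0], [12, -1, -4], [6, 0, -3]].
det(A - λI) = 0 gives eigenvalues λ = -1, 3, -3.
For λ=-1: eigenvector (0,1,0).
For λ=3: eigenvector (1,2,1).
For λ=-3: eigenvector (0,2,1).
General solution: C_1e^(-t)(0,1,0) + C_2e^(3t)(1,2,1) + C_3e^(-3t)(0,2,1).

u(t) = C_2e^(3t), v(t) = C_1e^(-t) + 2C_2e^(3t) + 2C_3e^(-3t), w(t) = C_2e^(3t) + C_3e^(-3t)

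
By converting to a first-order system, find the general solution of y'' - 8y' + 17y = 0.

Let x_1 = y, x_2 = y'. Then x_1' = x_2 and x_2' = -17x_1 + 8x_2.
A = [[0,1],[-17,8]]; det(A-λI) = λ^2 - 8λ + 17.
Eigenvalues λ = 4 ± i.

y(t) = C_1e^(4t)cos(t) + C_2e^(4t)sin(t)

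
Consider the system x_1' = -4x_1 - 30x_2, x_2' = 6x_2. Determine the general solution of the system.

Coefficient matrix A = [[-4, -30], [0, 6]].
Characteristic polynomial det(A - λI) = λ^2 - 2λ - 24 = 0.
Eigenvalues λ = 6, -4.
For λ=6: (A-λI) row 1 is [-10, -30], so an eigenvector is (3, -1).
For λ=-4: (A-λI) row 1 is [0, -30], so an eigenvector is (1, 0).
General solution: C_1e^(6t)(3,-1) + C_2e^(-4t)(1,0).

x_1(t) = 3C_1e^(6t) + C_2e^(-4t), x_2(t) = -C_1e^(6t)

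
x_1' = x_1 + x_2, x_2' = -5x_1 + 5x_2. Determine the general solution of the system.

x_1(t) = K_1e^(3t)cos(t) + K_2e^(3t)sin(t), x_2(t) = -K_1e^(3t)sin(t) + 2K_1e^(3t)cos(t) + 2K_2e^(3t)sin(t) + K_2e^(3t)cos(t)

Coefficient matrix A = [[1, 1], [-5, 5]].
Characteristic polynomial det(A - λI) = λ^2 - 6λ + 10 = 0.
Eigenvalues λ = 3 ± i (complex conjugate pair).
For λ=3+i: an eigenvector is (1,2) - i(0,-1) = (1, 2 + i).
A real fundamental pair from Re and Im of e^((3+i)t)v: X_1 = e^(3t)(cos(t)·(1,2) + sin(t)·(0,-1)), X_2 = e^(3t)(sin(t)·(1,2) - cos(t)·(0,-1)).
General solution: K_1X_1 + K_2X_2.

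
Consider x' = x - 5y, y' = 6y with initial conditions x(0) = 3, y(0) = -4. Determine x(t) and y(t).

x(t) = 4e^(6t) - e^(t), y(t) = -4e^(6t)

Coefficient matrix A = [[1, -5], [0, 6]].
Characteristic polynomial det(A - λI) = λ^2 - 7λ + 6 = 0.
Eigenvalues λ = 1, 6.
For λ=1: (A-λI) row 1 is [0, -5], so an eigenvector is (1, 0).
For λ=6: (A-λI) row 1 is [-5, -5], so an eigenvector is (-1, 1).
General solution: K_1e^(t)(1,0) + K_2e^(6t)(-1,1).
Applying x(0)=3, y(0)=-4 gives K_1=-1, K_2=-4.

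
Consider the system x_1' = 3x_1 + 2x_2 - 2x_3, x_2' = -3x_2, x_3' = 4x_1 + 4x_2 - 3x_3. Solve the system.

Coefficient matrix A = [[3, 2, -2], [0, -3, 0], [4, 4, -3]].
det(A - λI) = 0 gives eigenvalues λ = -1, 1, -3.
For λ=-1: eigenvector (1,0,2).
For λ=1: eigenvector (-1,0,-1).
For λ=-3: eigenvector (-1,1,-2).
General solution: K_1e^(-t)(1,0,2) + K_2e^(t)(-1,0,-1) + K_3e^(-3t)(-1,1,-2).

x_1(t) = K_1e^(-t) - K_2e^(t) - K_3e^(-3t), x_2(t) = K_3e^(-3t), x_3(t) = 2K_1e^(-t) - K_2e^(t) - 2K_3e^(-3t)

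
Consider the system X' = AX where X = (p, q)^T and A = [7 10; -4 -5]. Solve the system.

p(t) = C_1e^(t)sin(2t) + 2C_1e^(t)cos(2t) + 2C_2e^(t)sin(2t) - C_2e^(t)cos(2t), q(t) = -C_1e^(t)sin(2t) - C_1e^(t)cos(2t) - C_2e^(t)sin(2t) + C_2e^(t)cos(2t)

Coefficient matrix A = [[7, 10], [-4, -5]].
Characteristic polynomial det(A - λI) = λ^2 - 2λ + 5 = 0.
Eigenvalues λ = 1 ± 2i (complex conjugate pair).
For λ=1+2i: an eigenvector is (2,-1) - i(1,-1) = (2 - i, -1 + i).
A real fundamental pair from Re and Im of e^((1+2i)t)v: X_1 = e^(t)(cos(2t)·(2,-1) + sin(2t)·(1,-1)), X_2 = e^(t)(sin(2t)·(2,-1) - cos(2t)·(1,-1)).
General solution: C_1X_1 + C_2X_2.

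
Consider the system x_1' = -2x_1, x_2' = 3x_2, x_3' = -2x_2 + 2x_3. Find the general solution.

x_1(t) = C_2e^(-2t), x_2(t) = C_1e^(3t), x_3(t) = -2C_1e^(3t) + C_3e^(2t)

Coefficient matrix A = [[-2, 0, 0], [0, 3, 0], [0, -2, 2]].
det(A - λI) = 0 gives eigenvalues λ = 3, -2, 2.
For λ=3: eigenvector (0,1,-2).
For λ=-2: eigenvector (1,0,0).
For λ=2: eigenvector (0,0,1).
General solution: C_1e^(3t)(0,1,-2) + C_2e^(-2t)(1,0,0) + C_3e^(2t)(0,0,1).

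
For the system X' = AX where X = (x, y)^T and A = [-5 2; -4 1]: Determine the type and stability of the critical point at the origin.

A = [[-5,2],[-4,1]]; det(A-λI) = λ^2 + 4λ + 3.
λ = -1, -3: both negative.

stable node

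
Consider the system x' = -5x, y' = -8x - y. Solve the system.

x(t) = -C_2e^(-5t), y(t) = -C_1e^(-t) - 2C_2e^(-5t)

Coefficient matrix A = [[-5, 0], [-8, -1]].
Characteristic polynomial det(A - λI) = λ^2 + 6λ + 5 = 0.
Eigenvalues λ = -1, -5.
For λ=-1: (A-λI) row 1 is [-4, 0], so an eigenvector is (0, -1).
For λ=-5: (A-λI) row 2 is [-8, 4], so an eigenvector is (-1, -2).
General solution: C_1e^(-t)(0,-1) + C_2e^(-5t)(-1,-2).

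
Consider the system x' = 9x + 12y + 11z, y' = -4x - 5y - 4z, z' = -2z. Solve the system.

x(t) = K_1e^(-2t) - 3K_2e^(t) + 2K_3e^(3t), y(t) = 2K_2e^(t) - K_3e^(3t), z(t) = -K_1e^(-2t)

Coefficient matrix A = [[9, 12, 11], [-4, -5, -4], [0, 0, -2]].
det(A - λI) = 0 gives eigenvalues λ = -2, 1, 3.
For λ=-2: eigenvector (1,0,-1).
For λ=1: eigenvector (-3,2,0).
For λ=3: eigenvector (2,-1,0).
General solution: K_1e^(-2t)(1,0,-1) + K_2e^(t)(-3,2,0) + K_3e^(3t)(2,-1,0).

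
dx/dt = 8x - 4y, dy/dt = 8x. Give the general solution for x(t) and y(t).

Coefficient matrix A = [[8, -4], [8, 0]].
Characteristic polynomial det(A - λI) = λ^2 - 8λ + 32 = 0.
Eigenvalues λ = 4 ± 4i (complex conjugate pair).
For λ=4+4i: an eigenvector is (0,1) - i(-1,-1) = (0 + i, 1 + i).
A real fundamental pair from Re and Im of e^((4+4i)t)v: X_1 = e^(4t)(cos(4t)·(0,1) + sin(4t)·(-1,-1)), X_2 = e^(4t)(sin(4t)·(0,1) - cos(4t)·(-1,-1)).
General solution: C_1X_1 + C_2X_2.

x(t) = -C_1e^(4t)sin(4t) + C_2e^(4t)cos(4t), y(t) = -C_1e^(4t)sin(4t) + C_1e^(4t)cos(4t) + C_2e^(4t)sin(4t) + C_2e^(4t)cos(4t)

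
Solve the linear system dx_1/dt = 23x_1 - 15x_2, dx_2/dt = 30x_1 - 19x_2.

x_1(t) = -2K_1e^(2t)sin(3t) - K_1e^(2t)cos(3t) - K_2e^(2t)sin(3t) + 2K_2e^(2t)cos(3t), x_2(t) = -3K_1e^(2t)sin(3t) - K_1e^(2t)cos(3t) - K_2e^(2t)sin(3t) + 3K_2e^(2t)cos(3t)

Coefficient matrix A = [[23, -15], [30, -19]].
Characteristic polynomial det(A - λI) = λ^2 - 4λ + 13 = 0.
Eigenvalues λ = 2 ± 3i (complex conjugate pair).
For λ=2+3i: an eigenvector is (-1,-1) - i(-2,-3) = (-1 + 2i, -1 + 3i).
A real fundamental pair from Re and Im of e^((2+3i)t)v: X_1 = e^(2t)(cos(3t)·(-1,-1) + sin(3t)·(-2,-3)), X_2 = e^(2t)(sin(3t)·(-1,-1) - cos(3t)·(-2,-3)).
General solution: K_1X_1 + K_2X_2.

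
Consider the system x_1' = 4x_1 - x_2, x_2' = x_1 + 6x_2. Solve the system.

Coefficient matrix A = [[4, -1], [1, 6]].
Characteristic polynomial det(A - λI) = λ^2 - 10λ + 25 = 0.
Single eigenvalue λ = 5 with algebraic multiplicity 2.
Eigenvector v = (-1,1); generalized eigenvector w with (A-λI)w=v is (1,0).
General solution: e^(5t)[c_1·v + c_2·(t·v + w)].

x_1(t) = -c_1e^(5t) - c_2te^(5t) + c_2e^(5t), x_2(t) = c_1e^(5t) + c_2te^(5t)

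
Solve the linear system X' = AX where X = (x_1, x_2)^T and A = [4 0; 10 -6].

x_1(t) = K_2e^(4t), x_2(t) = -K_1e^(-6t) + K_2e^(4t)

Coefficient matrix A = [[4, 0], [10, -6]].
Characteristic polynomial det(A - λI) = λ^2 + 2λ - 24 = 0.
Eigenvalues λ = -6, 4.
For λ=-6: (A-λI) row 1 is [10, 0], so an eigenvector is (0, -1).
For λ=4: (A-λI) row 2 is [10, -10], so an eigenvector is (1, 1).
General solution: K_1e^(-6t)(0,-1) + K_2e^(4t)(1,1).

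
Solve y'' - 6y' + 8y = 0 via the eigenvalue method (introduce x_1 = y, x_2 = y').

y(t) = K_1e^(2t) + K_2e^(4t)

Let x_1 = y, x_2 = y'. Then x_1' = x_2 and x_2' = -8x_1 + 6x_2.
A = [[0,1],[-8,6]]; det(A-λI) = λ^2 - 6λ + 8.
Eigenvalues λ = 2, 4 with eigenvectors (1,2), (1,4).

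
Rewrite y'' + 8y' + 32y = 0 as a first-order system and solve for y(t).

y(t) = K_1e^(-4t)cos(4t) + K_2e^(-4t)sin(4t)

Let x_1 = y, x_2 = y'. Then x_1' = x_2 and x_2' = -32x_1 - 8x_2.
A = [[0,1],[-32,-8]]; det(A-λI) = λ^2 + 8λ + 32.
Eigenvalues λ = -4 ± 4i.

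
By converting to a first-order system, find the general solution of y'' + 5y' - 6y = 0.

y(t) = K_1e^(-6t) + K_2e^(t)

Let x_1 = y, x_2 = y'. Then x_1' = x_2 and x_2' = 6x_1 - 5x_2.
A = [[0,1],[6,-5]]; det(A-λI) = λ^2 + 5λ - 6.
Eigenvalues λ = -6, 1 with eigenvectors (1,-6), (1,1).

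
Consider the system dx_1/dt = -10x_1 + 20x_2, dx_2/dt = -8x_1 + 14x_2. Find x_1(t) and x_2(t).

x_1(t) = C_1e^(2t)sin(4t) - 2C_1e^(2t)cos(4t) - 2C_2e^(2t)sin(4t) - C_2e^(2t)cos(4t), x_2(t) = C_1e^(2t)sin(4t) - C_1e^(2t)cos(4t) - C_2e^(2t)sin(4t) - C_2e^(2t)cos(4t)

Coefficient matrix A = [[-10, 20], [-8, 14]].
Characteristic polynomial det(A - λI) = λ^2 - 4λ + 20 = 0.
Eigenvalues λ = 2 ± 4i (complex conjugate pair).
For λ=2+4i: an eigenvector is (-2,-1) - i(1,1) = (-2 - i, -1 - i).
A real fundamental pair from Re and Im of e^((2+4i)t)v: X_1 = e^(2t)(cos(4t)·(-2,-1) + sin(4t)·(1,1)), X_2 = e^(2t)(sin(4t)·(-2,-1) - cos(4t)·(1,1)).
General solution: C_1X_1 + C_2X_2.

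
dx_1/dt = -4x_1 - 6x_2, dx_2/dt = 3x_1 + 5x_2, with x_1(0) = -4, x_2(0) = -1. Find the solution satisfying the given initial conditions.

x_1(t) = 6e^(2t) - 10e^(-t), x_2(t) = -6e^(2t) + 5e^(-t)

Coefficient matrix A = [[-4, -6], [3, 5]].
Characteristic polynomial det(A - λI) = λ^2 - λ - 2 = 0.
Eigenvalues λ = -1, 2.
For λ=-1: (A-λI) row 1 is [-3, -6], so an eigenvector is (2, -1).
For λ=2: (A-λI) row 1 is [-6, -6], so an eigenvector is (-1, 1).
General solution: c_1e^(-t)(2,-1) + c_2e^(2t)(-1,1).
Applying x_1(0)=-4, x_2(0)=-1 gives c_1=-5, c_2=-6.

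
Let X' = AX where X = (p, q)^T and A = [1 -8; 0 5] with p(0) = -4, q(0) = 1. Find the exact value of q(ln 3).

A = [[1,-8],[0,5]]; eigenvalues λ = 5, 1.
Eigenvectors: (-2,1) for λ=5, (1,0) for λ=1.
From the initial condition, c_1 = 1, c_2 = -2.
q(ln 3) = (1)(3^5)(1) + (-2)(3^1)(0) = 243.

243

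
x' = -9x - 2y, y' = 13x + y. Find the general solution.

Coefficient matrix A = [[-9, -2], [13, 1]].
Characteristic polynomial det(A - λI) = λ^2 + 8λ + 17 = 0.
Eigenvalues λ = -4 ± i (complex conjugate pair).
For λ=-4+i: an eigenvector is (1,-2) - i(-1,3) = (1 + i, -2 - 3i).
A real fundamental pair from Re and Im of e^((-4+i)t)v: X_1 = e^(-4t)(cos(t)·(1,-2) + sin(t)·(-1,3)), X_2 = e^(-4t)(sin(t)·(1,-2) - cos(t)·(-1,3)).
General solution: K_1X_1 + K_2X_2.

x(t) = -K_1e^(-4t)sin(t) + K_1e^(-4t)cos(t) + K_2e^(-4t)sin(t) + K_2e^(-4t)cos(t), y(t) = 3K_1e^(-4t)sin(t) - 2K_1e^(-4t)cos(t) - 2K_2e^(-4t)sin(t) - 3K_2e^(-4t)cos(t)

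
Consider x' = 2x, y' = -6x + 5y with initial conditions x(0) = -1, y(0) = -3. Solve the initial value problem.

x(t) = -e^(2t), y(t) = -e^(5t) - 2e^(2t)

Coefficient matrix A = [[2, 0], [-6, 5]].
Characteristic polynomial det(A - λI) = λ^2 - 7λ + 10 = 0.
Eigenvalues λ = 2, 5.
For λ=2: (A-λI) row 2 is [-6, 3], so an eigenvector is (1, 2).
For λ=5: (A-λI) row 1 is [-3, 0], so an eigenvector is (0, -1).
General solution: K_1e^(2t)(1,2) + K_2e^(5t)(0,-1).
Applying x(0)=-1, y(0)=-3 gives K_1=-1, K_2=1.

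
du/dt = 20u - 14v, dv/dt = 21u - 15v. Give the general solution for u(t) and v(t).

u(t) = C_1e^(6t) - 2C_2e^(-t), v(t) = C_1e^(6t) - 3C_2e^(-t)

Coefficient matrix A = [[20, -14], [21, -15]].
Characteristic polynomial det(A - λI) = λ^2 - 5λ - 6 = 0.
Eigenvalues λ = 6, -1.
For λ=6: (A-λI) row 1 is [14, -14], so an eigenvector is (1, 1).
For λ=-1: (A-λI) row 1 is [21, -14], so an eigenvector is (-2, -3).
General solution: C_1e^(6t)(1,1) + C_2e^(-t)(-2,-3).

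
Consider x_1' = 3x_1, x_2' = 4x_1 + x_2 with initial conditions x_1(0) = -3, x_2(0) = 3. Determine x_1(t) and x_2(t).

x_1(t) = -3e^(3t), x_2(t) = -6e^(3t) + 9e^(t)

Coefficient matrix A = [[3, 0], [4, 1]].
Characteristic polynomial det(A - λI) = λ^2 - 4λ + 3 = 0.
Eigenvalues λ = 1, 3.
For λ=1: (A-λI) row 1 is [2, 0], so an eigenvector is (0, 1).
For λ=3: (A-λI) row 2 is [4, -2], so an eigenvector is (1, 2).
General solution: K_1e^(t)(0,1) + K_2e^(3t)(1,2).
Applying x_1(0)=-3, x_2(0)=3 gives K_1=9, K_2=-3.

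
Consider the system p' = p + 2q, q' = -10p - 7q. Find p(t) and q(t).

p(t) = -c_1e^(-3t)sin(2t) + c_2e^(-3t)cos(2t), q(t) = 2c_1e^(-3t)sin(2t) - c_1e^(-3t)cos(2t) - c_2e^(-3t)sin(2t) - 2c_2e^(-3t)cos(2t)

Coefficient matrix A = [[1, 2], [-10, -7]].
Characteristic polynomial det(A - λI) = λ^2 + 6λ + 13 = 0.
Eigenvalues λ = -3 ± 2i (complex conjugate pair).
For λ=-3+2i: an eigenvector is (0,-1) - i(-1,2) = (0 + i, -1 - 2i).
A real fundamental pair from Re and Im of e^((-3+2i)t)v: X_1 = e^(-3t)(cos(2t)·(0,-1) + sin(2t)·(-1,2)), X_2 = e^(-3t)(sin(2t)·(0,-1) - cos(2t)·(-1,2)).
General solution: c_1X_1 + c_2X_2.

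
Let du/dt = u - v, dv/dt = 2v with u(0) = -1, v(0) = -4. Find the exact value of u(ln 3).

A = [[1,-1],[0,2]]; eigenvalues λ = 1, 2.
Eigenvectors: (1,0) for λ=1, (-1,1) for λ=2.
From the initial condition, c_1 = -5, c_2 = -4.
u(ln 3) = (-5)(3^1)(1) + (-4)(3^2)(-1) = 21.

21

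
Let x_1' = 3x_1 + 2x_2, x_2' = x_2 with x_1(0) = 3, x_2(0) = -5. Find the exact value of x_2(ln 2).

A = [[3,2],[0,1]]; eigenvalues λ = 3, 1.
Eigenvectors: (1,0) for λ=3, (-1,1) for λ=1.
From the initial condition, c_1 = -2, c_2 = -5.
x_2(ln 2) = (-2)(2^3)(0) + (-5)(2^1)(1) = -10.

-10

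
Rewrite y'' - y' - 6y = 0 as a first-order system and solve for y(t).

y(t) = C_1e^(-2t) + C_2e^(3t)

Let x_1 = y, x_2 = y'. Then x_1' = x_2 and x_2' = 6x_1 + x_2.
A = [[0,1],[6,1]]; det(A-λI) = λ^2 - λ - 6.
Eigenvalues λ = -2, 3 with eigenvectors (1,-2), (1,3).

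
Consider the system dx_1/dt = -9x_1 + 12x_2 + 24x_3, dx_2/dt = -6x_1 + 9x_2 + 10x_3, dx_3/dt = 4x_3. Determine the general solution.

Coefficient matrix A = [[-9, 12, 24], [-6, 9, 10], [0, 0, 4]].
det(A - λI) = 0 gives eigenvalues λ = -3, 3, 4.
For λ=-3: eigenvector (2,1,0).
For λ=3: eigenvector (-1,-1,0).
For λ=4: eigenvector (0,-2,1).
General solution: C_1e^(-3t)(2,1,0) + C_2e^(3t)(-1,-1,0) + C_3e^(4t)(0,-2,1).

x_1(t) = 2C_1e^(-3t) - C_2e^(3t), x_2(t) = C_1e^(-3t) - C_2e^(3t) - 2C_3e^(4t), x_3(t) = C_3e^(4t)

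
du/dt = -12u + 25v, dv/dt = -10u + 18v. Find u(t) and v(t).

u(t) = -2C_1e^(3t)sin(5t) - C_1e^(3t)cos(5t) - C_2e^(3t)sin(5t) + 2C_2e^(3t)cos(5t), v(t) = -C_1e^(3t)sin(5t) - C_1e^(3t)cos(5t) - C_2e^(3t)sin(5t) + C_2e^(3t)cos(5t)

Coefficient matrix A = [[-12, 25], [-10, 18]].
Characteristic polynomial det(A - λI) = λ^2 - 6λ + 34 = 0.
Eigenvalues λ = 3 ± 5i (complex conjugate pair).
For λ=3+5i: an eigenvector is (-1,-1) - i(-2,-1) = (-1 + 2i, -1 + i).
A real fundamental pair from Re and Im of e^((3+5i)t)v: X_1 = e^(3t)(cos(5t)·(-1,-1) + sin(5t)·(-2,-1)), X_2 = e^(3t)(sin(5t)·(-1,-1) - cos(5t)·(-2,-1)).
General solution: C_1X_1 + C_2X_2.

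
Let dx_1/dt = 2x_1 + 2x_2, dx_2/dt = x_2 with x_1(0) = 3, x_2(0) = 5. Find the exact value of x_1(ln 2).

A = [[2,2],[0,1]]; eigenvalues λ = 1, 2.
Eigenvectors: (-2,1) for λ=1, (1,0) for λ=2.
From the initial condition, c_1 = 5, c_2 = 13.
x_1(ln 2) = (5)(2^1)(-2) + (13)(2^2)(1) = 32.

32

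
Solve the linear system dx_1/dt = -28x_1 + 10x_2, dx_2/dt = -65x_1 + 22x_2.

Coefficient matrix A = [[-28, 10], [-65, 22]].
Characteristic polynomial det(A - λI) = λ^2 + 6λ + 34 = 0.
Eigenvalues λ = -3 ± 5i (complex conjugate pair).
For λ=-3+5i: an eigenvector is (1,2) - i(-1,-3) = (1 + i, 2 + 3i).
A real fundamental pair from Re and Im of e^((-3+5i)t)v: X_1 = e^(-3t)(cos(5t)·(1,2) + sin(5t)·(-1,-3)), X_2 = e^(-3t)(sin(5t)·(1,2) - cos(5t)·(-1,-3)).
General solution: K_1X_1 + K_2X_2.

x_1(t) = -K_1e^(-3t)sin(5t) + K_1e^(-3t)cos(5t) + K_2e^(-3t)sin(5t) + K_2e^(-3t)cos(5t), x_2(t) = -3K_1e^(-3t)sin(5t) + 2K_1e^(-3t)cos(5t) + 2K_2e^(-3t)sin(5t) + 3K_2e^(-3t)cos(5t)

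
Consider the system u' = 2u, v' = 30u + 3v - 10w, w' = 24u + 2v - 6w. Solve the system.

Coefficient matrix A = [[2, 0, 0], [30, 3, -10], [24, 2, -6]].
det(A - λI) = 0 gives eigenvalues λ = 2, -2, -1.
For λ=2: eigenvector (1,0,3).
For λ=-2: eigenvector (0,2,1).
For λ=-1: eigenvector (0,5,2).
General solution: c_1e^(2t)(1,0,3) + c_2e^(-2t)(0,2,1) + c_3e^(-t)(0,5,2).

u(t) = c_1e^(2t), v(t) = 2c_2e^(-2t) + 5c_3e^(-t), w(t) = 3c_1e^(2t) + c_2e^(-2t) + 2c_3e^(-t)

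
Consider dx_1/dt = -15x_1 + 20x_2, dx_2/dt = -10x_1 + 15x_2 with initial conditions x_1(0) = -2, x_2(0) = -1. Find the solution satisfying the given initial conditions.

Coefficient matrix A = [[-15, 20], [-10, 15]].
Characteristic polynomial det(A - λI) = λ^2 - 25 = 0.
Eigenvalues λ = -5, 5.
For λ=-5: (A-λI) row 1 is [-10, 20], so an eigenvector is (-2, -1).
For λ=5: (A-λI) row 1 is [-20, 20], so an eigenvector is (-1, -1).
General solution: K_1e^(-5t)(-2,-1) + K_2e^(5t)(-1,-1).
Applying x_1(0)=-2, x_2(0)=-1 gives K_1=1, K_2=0.

x_1(t) = -2e^(-5t), x_2(t) = -e^(-5t)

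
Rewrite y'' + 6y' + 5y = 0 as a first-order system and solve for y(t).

Let x_1 = y, x_2 = y'. Then x_1' = x_2 and x_2' = -5x_1 - 6x_2.
A = [[0,1],[-5,-6]]; det(A-λI) = λ^2 + 6λ + 5.
Eigenvalues λ = -1, -5 with eigenvectors (1,-1), (1,-5).

y(t) = K_1e^(-t) + K_2e^(-5t)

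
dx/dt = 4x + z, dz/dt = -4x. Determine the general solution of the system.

Coefficient matrix A = [[4, 1], [-4, 0]].
Characteristic polynomial det(A - λI) = λ^2 - 4λ + 4 = 0.
Single eigenvalue λ = 2 with algebraic multiplicity 2.
Eigenvector v = (1,-2); generalized eigenvector w with (A-λI)w=v is (-1,3).
General solution: e^(2t)[c_1·v + c_2·(t·v + w)].

x(t) = c_1e^(2t) + c_2te^(2t) - c_2e^(2t), z(t) = -2c_1e^(2t) - 2c_2te^(2t) + 3c_2e^(2t)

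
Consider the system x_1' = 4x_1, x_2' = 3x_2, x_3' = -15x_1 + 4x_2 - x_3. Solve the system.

x_1(t) = K_1e^(4t), x_2(t) = K_2e^(3t), x_3(t) = -3K_1e^(4t) + K_2e^(3t) + K_3e^(-t)

Coefficient matrix A = [[4, 0, 0], [0, 3, 0], [-15, 4, -1]].
det(A - λI) = 0 gives eigenvalues λ = 4, 3, -1.
For λ=4: eigenvector (1,0,-3).
For λ=3: eigenvector (0,1,1).
For λ=-1: eigenvector (0,0,1).
General solution: K_1e^(4t)(1,0,-3) + K_2e^(3t)(0,1,1) + K_3e^(-t)(0,0,1).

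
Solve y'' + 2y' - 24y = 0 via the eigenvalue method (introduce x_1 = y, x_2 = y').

Let x_1 = y, x_2 = y'. Then x_1' = x_2 and x_2' = 24x_1 - 2x_2.
A = [[0,1],[24,-2]]; det(A-λI) = λ^2 + 2λ - 24.
Eigenvalues λ = -6, 4 with eigenvectors (1,-6), (1,4).

y(t) = K_1e^(-6t) + K_2e^(4t)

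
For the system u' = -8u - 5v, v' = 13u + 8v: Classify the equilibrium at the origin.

center

A = [[-8,-5],[13,8]]; det(A-λI) = λ^2 + 1.
λ = 0 ± i: zero real part.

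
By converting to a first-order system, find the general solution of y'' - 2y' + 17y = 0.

Let x_1 = y, x_2 = y'. Then x_1' = x_2 and x_2' = -17x_1 + 2x_2.
A = [[0,1],[-17,2]]; det(A-λI) = λ^2 - 2λ + 17.
Eigenvalues λ = 1 ± 4i.

y(t) = K_1e^(t)cos(4t) + K_2e^(t)sin(4t)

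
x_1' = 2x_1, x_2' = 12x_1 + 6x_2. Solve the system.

x_1(t) = -C_2e^(2t), x_2(t) = C_1e^(6t) + 3C_2e^(2t)

Coefficient matrix A = [[2, 0], [12, 6]].
Characteristic polynomial det(A - λI) = λ^2 - 8λ + 12 = 0.
Eigenvalues λ = 6, 2.
For λ=6: (A-λI) row 1 is [-4, 0], so an eigenvector is (0, 1).
For λ=2: (A-λI) row 2 is [12, 4], so an eigenvector is (-1, 3).
General solution: C_1e^(6t)(0,1) + C_2e^(2t)(-1,3).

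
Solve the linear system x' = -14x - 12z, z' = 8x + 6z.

Coefficient matrix A = [[-14, -12], [8, 6]].
Characteristic polynomial det(A - λI) = λ^2 + 8λ + 12 = 0.
Eigenvalues λ = -6, -2.
For λ=-6: (A-λI) row 1 is [-8, -12], so an eigenvector is (-3, 2).
For λ=-2: (A-λI) row 1 is [-12, -12], so an eigenvector is (1, -1).
General solution: C_1e^(-6t)(-3,2) + C_2e^(-2t)(1,-1).

x(t) = -3C_1e^(-6t) + C_2e^(-2t), z(t) = 2C_1e^(-6t) - C_2e^(-2t)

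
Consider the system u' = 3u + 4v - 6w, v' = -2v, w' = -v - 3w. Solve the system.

Coefficient matrix A = [[3, 4, -6], [0, -2, 0], [0, -1, -3]].
det(A - λI) = 0 gives eigenvalues λ = -2, 3, -3.
For λ=-2: eigenvector (-2,1,-1).
For λ=3: eigenvector (1,0,0).
For λ=-3: eigenvector (1,0,1).
General solution: K_1e^(-2t)(-2,1,-1) + K_2e^(3t)(1,0,0) + K_3e^(-3t)(1,0,1).

u(t) = -2K_1e^(-2t) + K_2e^(3t) + K_3e^(-3t), v(t) = K_1e^(-2t), w(t) = -K_1e^(-2t) + K_3e^(-3t)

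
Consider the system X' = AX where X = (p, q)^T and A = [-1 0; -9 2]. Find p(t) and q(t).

Coefficient matrix A = [[-1, 0], [-9, 2]].
Characteristic polynomial det(A - λI) = λ^2 - λ - 2 = 0.
Eigenvalues λ = -1, 2.
For λ=-1: (A-λI) row 2 is [-9, 3], so an eigenvector is (-1, -3).
For λ=2: (A-λI) row 1 is [-3, 0], so an eigenvector is (0, 1).
General solution: C_1e^(-t)(-1,-3) + C_2e^(2t)(0,1).

p(t) = -C_1e^(-t), q(t) = -3C_1e^(-t) + C_2e^(2t)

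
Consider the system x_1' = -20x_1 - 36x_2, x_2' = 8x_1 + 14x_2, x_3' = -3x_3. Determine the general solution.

Coefficient matrix A = [[-20, -36, 0], [8, 14, 0], [0, 0, -3]].
det(A - λI) = 0 gives eigenvalues λ = -4, -3, -2.
For λ=-4: eigenvector (9,-4,0).
For λ=-3: eigenvector (0,0,1).
For λ=-2: eigenvector (-2,1,0).
General solution: c_1e^(-4t)(9,-4,0) + c_2e^(-3t)(0,0,1) + c_3e^(-2t)(-2,1,0).

x_1(t) = 9c_1e^(-4t) - 2c_3e^(-2t), x_2(t) = -4c_1e^(-4t) + c_3e^(-2t), x_3(t) = c_2e^(-3t)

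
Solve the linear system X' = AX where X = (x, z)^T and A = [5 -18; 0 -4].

Coefficient matrix A = [[5, -18], [0, -4]].
Characteristic polynomial det(A - λI) = λ^2 - λ - 20 = 0.
Eigenvalues λ = -4, 5.
For λ=-4: (A-λI) row 1 is [9, -18], so an eigenvector is (2, 1).
For λ=5: (A-λI) row 1 is [0, -18], so an eigenvector is (1, 0).
General solution: K_1e^(-4t)(2,1) + K_2e^(5t)(1,0).

x(t) = 2K_1e^(-4t) + K_2e^(5t), z(t) = K_1e^(-4t)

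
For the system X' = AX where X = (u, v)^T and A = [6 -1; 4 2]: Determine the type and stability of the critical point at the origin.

A = [[6,-1],[4,2]]; det(A-λI) = λ^2 - 8λ + 16.
repeated λ = 4 with a single eigenvector.

unstable improper node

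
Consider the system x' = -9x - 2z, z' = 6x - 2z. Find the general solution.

Coefficient matrix A = [[-9, -2], [6, -2]].
Characteristic polynomial det(A - λI) = λ^2 + 11λ + 30 = 0.
Eigenvalues λ = -5, -6.
For λ=-5: (A-λI) row 1 is [-4, -2], so an eigenvector is (-1, 2).
For λ=-6: (A-λI) row 1 is [-3, -2], so an eigenvector is (-2, 3).
General solution: C_1e^(-5t)(-1,2) + C_2e^(-6t)(-2,3).

x(t) = -C_1e^(-5t) - 2C_2e^(-6t), z(t) = 2C_1e^(-5t) + 3C_2e^(-6t)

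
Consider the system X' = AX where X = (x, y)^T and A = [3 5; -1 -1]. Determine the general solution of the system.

Coefficient matrix A = [[3, 5], [-1, -1]].
Characteristic polynomial det(A - λI) = λ^2 - 2λ + 2 = 0.
Eigenvalues λ = 1 ± i (complex conjugate pair).
For λ=1+i: an eigenvector is (-2,1) - i(1,0) = (-2 - i, 1).
A real fundamental pair from Re and Im of e^((1+i)t)v: X_1 = e^(t)(cos(t)·(-2,1) + sin(t)·(1,0)), X_2 = e^(t)(sin(t)·(-2,1) - cos(t)·(1,0)).
General solution: C_1X_1 + C_2X_2.

x(t) = C_1e^(t)sin(t) - 2C_1e^(t)cos(t) - 2C_2e^(t)sin(t) - C_2e^(t)cos(t), y(t) = C_1e^(t)cos(t) + C_2e^(t)sin(t)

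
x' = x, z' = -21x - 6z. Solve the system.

Coefficient matrix A = [[1, 0], [-21, -6]].
Characteristic polynomial det(A - λI) = λ^2 + 5λ - 6 = 0.
Eigenvalues λ = -6, 1.
For λ=-6: (A-λI) row 1 is [7, 0], so an eigenvector is (0, 1).
For λ=1: (A-λI) row 2 is [-21, -7], so an eigenvector is (-1, 3).
General solution: C_1e^(-6t)(0,1) + C_2e^(t)(-1,3).

x(t) = -C_2e^(t), z(t) = C_1e^(-6t) + 3C_2e^(t)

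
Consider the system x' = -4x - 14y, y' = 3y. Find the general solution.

x(t) = -2C_1e^(3t) - C_2e^(-4t), y(t) = C_1e^(3t)

Coefficient matrix A = [[-4, -14], [0, 3]].
Characteristic polynomial det(A - λI) = λ^2 + λ - 12 = 0.
Eigenvalues λ = 3, -4.
For λ=3: (A-λI) row 1 is [-7, -14], so an eigenvector is (-2, 1).
For λ=-4: (A-λI) row 1 is [0, -14], so an eigenvector is (-1, 0).
General solution: C_1e^(3t)(-2,1) + C_2e^(-4t)(-1,0).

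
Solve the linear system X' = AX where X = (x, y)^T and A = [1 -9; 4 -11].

x(t) = 3C_1e^(-5t) + 3C_2te^(-5t) - C_2e^(-5t), y(t) = 2C_1e^(-5t) + 2C_2te^(-5t) - C_2e^(-5t)

Coefficient matrix A = [[1, -9], [4, -11]].
Characteristic polynomial det(A - λI) = λ^2 + 10λ + 25 = 0.
Single eigenvalue λ = -5 with algebraic multiplicity 2.
Eigenvector v = (3,2); generalized eigenvector w with (A-λI)w=v is (-1,-1).
General solution: e^(-5t)[C_1·v + C_2·(t·v + w)].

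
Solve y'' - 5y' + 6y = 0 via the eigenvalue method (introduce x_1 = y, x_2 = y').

y(t) = K_1e^(2t) + K_2e^(3t)

Let x_1 = y, x_2 = y'. Then x_1' = x_2 and x_2' = -6x_1 + 5x_2.
A = [[0,1],[-6,5]]; det(A-λI) = λ^2 - 5λ + 6.
Eigenvalues λ = 2, 3 with eigenvectors (1,2), (1,3).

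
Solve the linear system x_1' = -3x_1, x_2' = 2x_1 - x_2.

Coefficient matrix A = [[-3, 0], [2, -1]].
Characteristic polynomial det(A - λI) = λ^2 + 4λ + 3 = 0.
Eigenvalues λ = -3, -1.
For λ=-3: (A-λI) row 2 is [2, 2], so an eigenvector is (-1, 1).
For λ=-1: (A-λI) row 1 is [-2, 0], so an eigenvector is (0, -1).
General solution: c_1e^(-3t)(-1,1) + c_2e^(-t)(0,-1).

x_1(t) = -c_1e^(-3t), x_2(t) = c_1e^(-3t) - c_2e^(-t)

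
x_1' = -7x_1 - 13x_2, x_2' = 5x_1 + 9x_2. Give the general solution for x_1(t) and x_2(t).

Coefficient matrix A = [[-7, -13], [5, 9]].
Characteristic polynomial det(A - λI) = λ^2 - 2λ + 2 = 0.
Eigenvalues λ = 1 ± i (complex conjugate pair).
For λ=1+i: an eigenvector is (3,-2) - i(2,-1) = (3 - 2i, -2 + i).
A real fundamental pair from Re and Im of e^((1+i)t)v: X_1 = e^(t)(cos(t)·(3,-2) + sin(t)·(2,-1)), X_2 = e^(t)(sin(t)·(3,-2) - cos(t)·(2,-1)).
General solution: C_1X_1 + C_2X_2.

x_1(t) = 2C_1e^(t)sin(t) + 3C_1e^(t)cos(t) + 3C_2e^(t)sin(t) - 2C_2e^(t)cos(t), x_2(t) = -C_1e^(t)sin(t) - 2C_1e^(t)cos(t) - 2C_2e^(t)sin(t) + C_2e^(t)cos(t)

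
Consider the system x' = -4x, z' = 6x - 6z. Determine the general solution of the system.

Coefficient matrix A = [[-4, 0], [6, -6]].
Characteristic polynomial det(A - λI) = λ^2 + 10λ + 24 = 0.
Eigenvalues λ = -4, -6.
For λ=-4: (A-λI) row 2 is [6, -2], so an eigenvector is (-1, -3).
For λ=-6: (A-λI) row 1 is [2, 0], so an eigenvector is (0, 1).
General solution: c_1e^(-4t)(-1,-3) + c_2e^(-6t)(0,1).

x(t) = -c_1e^(-4t), z(t) = -3c_1e^(-4t) + c_2e^(-6t)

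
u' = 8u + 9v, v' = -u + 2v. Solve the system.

u(t) = -3K_1e^(5t) - 3K_2te^(5t) - K_2e^(5t), v(t) = K_1e^(5t) + K_2te^(5t)

Coefficient matrix A = [[8, 9], [-1, 2]].
Characteristic polynomial det(A - λI) = λ^2 - 10λ + 25 = 0.
Single eigenvalue λ = 5 with algebraic multiplicity 2.
Eigenvector v = (-3,1); generalized eigenvector w with (A-λI)w=v is (-1,0).
General solution: e^(5t)[K_1·v + K_2·(t·v + w)].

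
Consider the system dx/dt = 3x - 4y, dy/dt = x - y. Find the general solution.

Coefficient matrix A = [[3, -4], [1, -1]].
Characteristic polynomial det(A - λI) = λ^2 - 2λ + 1 = 0.
Single eigenvalue λ = 1 with algebraic multiplicity 2.
Eigenvector v = (2,1); generalized eigenvector w with (A-λI)w=v is (-3,-2).
General solution: e^(t)[K_1·v + K_2·(t·v + w)].

x(t) = 2K_1e^(t) + 2K_2te^(t) - 3K_2e^(t), y(t) = K_1e^(t) + K_2te^(t) - 2K_2e^(t)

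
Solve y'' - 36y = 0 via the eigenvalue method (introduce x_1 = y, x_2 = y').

Let x_1 = y, x_2 = y'. Then x_1' = x_2 and x_2' = 36x_1.
A = [[0,1],[36,0]]; det(A-λI) = λ^2 - 36.
Eigenvalues λ = -6, 6 with eigenvectors (1,-6), (1,6).

y(t) = C_1e^(-6t) + C_2e^(6t)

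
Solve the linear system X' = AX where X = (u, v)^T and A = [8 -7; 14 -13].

Coefficient matrix A = [[8, -7], [14, -13]].
Characteristic polynomial det(A - λI) = λ^2 + 5λ - 6 = 0.
Eigenvalues λ = 1, -6.
For λ=1: (A-λI) row 1 is [7, -7], so an eigenvector is (-1, -1).
For λ=-6: (A-λI) row 1 is [14, -7], so an eigenvector is (1, 2).
General solution: c_1e^(t)(-1,-1) + c_2e^(-6t)(1,2).

u(t) = -c_1e^(t) + c_2e^(-6t), v(t) = -c_1e^(t) + 2c_2e^(-6t)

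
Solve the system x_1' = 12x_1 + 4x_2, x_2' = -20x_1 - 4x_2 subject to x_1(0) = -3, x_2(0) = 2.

Coefficient matrix A = [[12, 4], [-20, -4]].
Characteristic polynomial det(A - λI) = λ^2 - 8λ + 32 = 0.
Eigenvalues λ = 4 ± 4i (complex conjugate pair).
For λ=4+4i: an eigenvector is (0,-1) - i(-1,2) = (0 + i, -1 - 2i).
A real fundamental pair from Re and Im of e^((4+4i)t)v: X_1 = e^(4t)(cos(4t)·(0,-1) + sin(4t)·(-1,2)), X_2 = e^(4t)(sin(4t)·(0,-1) - cos(4t)·(-1,2)).
General solution: K_1X_1 + K_2X_2.
Applying x_1(0)=-3, x_2(0)=2 gives K_1=4, K_2=-3.

x_1(t) = -4e^(4t)sin(4t) - 3e^(4t)cos(4t), x_2(t) = 11e^(4t)sin(4t) + 2e^(4t)cos(4t)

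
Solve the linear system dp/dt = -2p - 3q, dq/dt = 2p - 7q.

p(t) = -c_1e^(-5t) - 3c_2e^(-4t), q(t) = -c_1e^(-5t) - 2c_2e^(-4t)

Coefficient matrix A = [[-2, -3], [2, -7]].
Characteristic polynomial det(A - λI) = λ^2 + 9λ + 20 = 0.
Eigenvalues λ = -5, -4.
For λ=-5: (A-λI) row 1 is [3, -3], so an eigenvector is (-1, -1).
For λ=-4: (A-λI) row 1 is [2, -3], so an eigenvector is (-3, -2).
General solution: c_1e^(-5t)(-1,-1) + c_2e^(-4t)(-3,-2).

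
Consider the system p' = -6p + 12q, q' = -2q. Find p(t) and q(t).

Coefficient matrix A = [[-6, 12], [0, -2]].
Characteristic polynomial det(A - λI) = λ^2 + 8λ + 12 = 0.
Eigenvalues λ = -2, -6.
For λ=-2: (A-λI) row 1 is [-4, 12], so an eigenvector is (3, 1).
For λ=-6: (A-λI) row 1 is [0, 12], so an eigenvector is (-1, 0).
General solution: c_1e^(-2t)(3,1) + c_2e^(-6t)(-1,0).

p(t) = 3c_1e^(-2t) - c_2e^(-6t), q(t) = c_1e^(-2t)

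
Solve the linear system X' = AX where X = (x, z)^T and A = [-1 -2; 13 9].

Coefficient matrix A = [[-1, -2], [13, 9]].
Characteristic polynomial det(A - λI) = λ^2 - 8λ + 17 = 0.
Eigenvalues λ = 4 ± i (complex conjugate pair).
For λ=4+i: an eigenvector is (1,-2) - i(-1,3) = (1 + i, -2 - 3i).
A real fundamental pair from Re and Im of e^((4+i)t)v: X_1 = e^(4t)(cos(t)·(1,-2) + sin(t)·(-1,3)), X_2 = e^(4t)(sin(t)·(1,-2) - cos(t)·(-1,3)).
General solution: K_1X_1 + K_2X_2.

x(t) = -K_1e^(4t)sin(t) + K_1e^(4t)cos(t) + K_2e^(4t)sin(t) + K_2e^(4t)cos(t), z(t) = 3K_1e^(4t)sin(t) - 2K_1e^(4t)cos(t) - 2K_2e^(4t)sin(t) - 3K_2e^(4t)cos(t)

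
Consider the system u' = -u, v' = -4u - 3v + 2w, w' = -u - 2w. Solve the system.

u(t) = K_1e^(-t), v(t) = -3K_1e^(-t) + K_2e^(-3t) + 2K_3e^(-2t), w(t) = -K_1e^(-t) + K_3e^(-2t)

Coefficient matrix A = [[-1, 0, 0], [-4, -3, 2], [-1, 0, -2]].
det(A - λI) = 0 gives eigenvalues λ = -1, -3, -2.
For λ=-1: eigenvector (1,-3,-1).
For λ=-3: eigenvector (0,1,0).
For λ=-2: eigenvector (0,2,1).
General solution: K_1e^(-t)(1,-3,-1) + K_2e^(-3t)(0,1,0) + K_3e^(-2t)(0,2,1).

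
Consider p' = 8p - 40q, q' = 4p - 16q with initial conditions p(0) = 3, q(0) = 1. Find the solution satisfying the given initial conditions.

Coefficient matrix A = [[8, -40], [4, -16]].
Characteristic polynomial det(A - λI) = λ^2 + 8λ + 32 = 0.
Eigenvalues λ = -4 ± 4i (complex conjugate pair).
For λ=-4+4i: an eigenvector is (3,1) - i(-1,0) = (3 + i, 1).
A real fundamental pair from Re and Im of e^((-4+4i)t)v: X_1 = e^(-4t)(cos(4t)·(3,1) + sin(4t)·(-1,0)), X_2 = e^(-4t)(sin(4t)·(3,1) - cos(4t)·(-1,0)).
General solution: C_1X_1 + C_2X_2.
Applying p(0)=3, q(0)=1 gives C_1=1, C_2=0.

p(t) = -e^(-4t)sin(4t) + 3e^(-4t)cos(4t), q(t) = e^(-4t)cos(4t)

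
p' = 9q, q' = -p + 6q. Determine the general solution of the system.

p(t) = -3K_1e^(3t) - 3K_2te^(3t) + K_2e^(3t), q(t) = -K_1e^(3t) - K_2te^(3t)

Coefficient matrix A = [[0, 9], [-1, 6]].
Characteristic polynomial det(A - λI) = λ^2 - 6λ + 9 = 0.
Single eigenvalue λ = 3 with algebraic multiplicity 2.
Eigenvector v = (-3,-1); generalized eigenvector w with (A-λI)w=v is (1,0).
General solution: e^(3t)[K_1·v + K_2·(t·v + w)].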